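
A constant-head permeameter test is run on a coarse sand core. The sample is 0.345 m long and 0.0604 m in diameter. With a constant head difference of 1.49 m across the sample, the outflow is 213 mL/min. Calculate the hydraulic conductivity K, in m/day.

24.8

Cross-sectional area A = π·(d/2)² = π × (0.0604/2)² = 0.002865 m².
Convert discharge: 213 mL/min = 3.550e-06 m³/s.
Darcy's law rearranged: K = Q·L / (A·Δh) = 3.550e-06 × 0.345 / (0.002865 × 1.49) = 0.0002869 m/s = 24.79 m/day.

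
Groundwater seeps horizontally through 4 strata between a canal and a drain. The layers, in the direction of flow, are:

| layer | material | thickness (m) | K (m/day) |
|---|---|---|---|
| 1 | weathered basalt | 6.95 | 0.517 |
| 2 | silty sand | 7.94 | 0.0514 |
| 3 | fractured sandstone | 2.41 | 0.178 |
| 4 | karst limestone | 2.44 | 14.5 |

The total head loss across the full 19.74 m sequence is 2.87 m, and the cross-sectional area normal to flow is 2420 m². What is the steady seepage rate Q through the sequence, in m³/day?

Flow is perpendicular to layering, so the layers act in series and the equivalent K is the thickness-weighted harmonic mean.
Total thickness L = 6.95 + 7.94 + 2.41 + 2.44 = 19.74 m.
Σ(b_i/K_i) = 6.95/0.517 + 7.94/0.0514 + 2.41/0.178 + 2.44/14.5 = 181.6 d.
K_eq = L / Σ(b_i/K_i) = 19.74 / 181.6 = 0.1087 m/day.
Q = K_eq · A · (Δh/L) = 0.1087 × 2420 × (2.87/19.74) = 38.24 m³/day.

38.2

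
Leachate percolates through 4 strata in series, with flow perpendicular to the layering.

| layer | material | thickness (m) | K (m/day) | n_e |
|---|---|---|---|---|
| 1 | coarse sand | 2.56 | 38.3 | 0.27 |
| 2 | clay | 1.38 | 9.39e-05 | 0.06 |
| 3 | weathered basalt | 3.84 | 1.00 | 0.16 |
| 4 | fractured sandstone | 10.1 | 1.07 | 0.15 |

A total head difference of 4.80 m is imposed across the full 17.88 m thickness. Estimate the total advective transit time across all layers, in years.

With flow normal to the layers, continuity requires the same specific discharge q through every layer.
Σ(b_i/K_i) = 2.56/38.3 + 1.38/9.39e-05 + 3.84/1.00 + 10.1/1.07 = 14710 d.
q = Δh / Σ(b_i/K_i) = 4.80 / 14710 = 0.0003263 m/day.
In each layer the seepage velocity is v_i = q/n_i, so the layer transit time is t_i = b_i·n_i / q:
  layer 1 (coarse sand): t_1 = 2.56 × 0.27 / 0.0003263 = 2118 d
  layer 2 (clay): t_2 = 1.38 × 0.06 / 0.0003263 = 253.7 d
  layer 3 (weathered basalt): t_3 = 3.84 × 0.16 / 0.0003263 = 1883 d
  layer 4 (fractured sandstone): t_4 = 10.1 × 0.15 / 0.0003263 = 4643 d
Total t = Σ t_i = 8898 days = 24.36 years.

24.4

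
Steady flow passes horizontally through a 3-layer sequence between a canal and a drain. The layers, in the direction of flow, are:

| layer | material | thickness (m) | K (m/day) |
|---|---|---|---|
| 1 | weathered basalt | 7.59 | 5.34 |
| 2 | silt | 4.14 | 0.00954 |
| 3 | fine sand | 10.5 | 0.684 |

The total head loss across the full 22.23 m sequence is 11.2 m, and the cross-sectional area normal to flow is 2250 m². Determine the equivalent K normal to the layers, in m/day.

0.0493

Flow is perpendicular to layering, so the layers act in series and the equivalent K is the thickness-weighted harmonic mean.
Total thickness L = 7.59 + 4.14 + 10.5 = 22.23 m.
Σ(b_i/K_i) = 7.59/5.34 + 4.14/0.00954 + 10.5/0.684 = 450.7 d.
K_eq = L / Σ(b_i/K_i) = 22.23 / 450.7 = 0.04932 m/day.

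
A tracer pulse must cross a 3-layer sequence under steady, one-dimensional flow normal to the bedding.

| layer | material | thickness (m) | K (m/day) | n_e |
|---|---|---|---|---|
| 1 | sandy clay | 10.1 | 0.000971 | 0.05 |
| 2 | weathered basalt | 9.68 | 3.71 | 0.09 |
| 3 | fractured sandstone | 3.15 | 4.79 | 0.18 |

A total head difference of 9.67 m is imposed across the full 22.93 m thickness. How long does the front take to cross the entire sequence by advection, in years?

With flow normal to the layers, continuity requires the same specific discharge q through every layer.
Σ(b_i/K_i) = 10.1/0.000971 + 9.68/3.71 + 3.15/4.79 = 10405 d.
q = Δh / Σ(b_i/K_i) = 9.67 / 10405 = 0.0009294 m/day.
In each layer the seepage velocity is v_i = q/n_i, so the layer transit time is t_i = b_i·n_i / q:
  layer 1 (sandy clay): t_1 = 10.1 × 0.05 / 0.0009294 = 543.4 d
  layer 2 (weathered basalt): t_2 = 9.68 × 0.09 / 0.0009294 = 937.4 d
  layer 3 (fractured sandstone): t_3 = 3.15 × 0.18 / 0.0009294 = 610.1 d
Total t = Σ t_i = 2091 days = 5.725 years.

5.72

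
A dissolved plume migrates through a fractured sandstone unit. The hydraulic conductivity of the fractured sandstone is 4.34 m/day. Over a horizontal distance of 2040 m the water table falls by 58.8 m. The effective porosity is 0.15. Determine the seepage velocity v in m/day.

Hydraulic gradient i = Δh / L = 58.8 / 2040 = 0.02882.
Darcy flux q = K · i = 4.340 × 0.02882 = 0.1251 m/day.
Seepage velocity v = q / n_e = 0.1251 / 0.15 = 0.8340 m/day.

0.834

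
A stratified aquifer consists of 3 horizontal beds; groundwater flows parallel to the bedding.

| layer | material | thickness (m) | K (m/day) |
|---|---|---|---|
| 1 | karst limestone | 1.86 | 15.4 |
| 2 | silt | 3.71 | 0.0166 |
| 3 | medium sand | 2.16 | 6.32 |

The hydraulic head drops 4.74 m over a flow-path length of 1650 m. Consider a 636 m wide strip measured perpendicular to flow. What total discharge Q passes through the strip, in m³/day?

Flow is parallel to layering, so each bed carries its own Darcy discharge and the transmissivities add.
Σ(K_i·b_i) = 15.4×1.86 + 0.0166×3.71 + 6.32×2.16 = 42.36 m²/day.
Hydraulic gradient i = Δh / L = 4.74 / 1650 = 0.002873.
Q = Σ(K_i·b_i) · W · i = 42.36 × 636 × 0.002873 = 77.39 m³/day.

77.4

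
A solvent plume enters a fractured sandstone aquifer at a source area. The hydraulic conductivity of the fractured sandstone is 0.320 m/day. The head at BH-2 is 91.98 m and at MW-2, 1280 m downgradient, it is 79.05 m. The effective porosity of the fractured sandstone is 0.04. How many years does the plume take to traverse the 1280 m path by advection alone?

Hydraulic gradient i = (91.98 − 79.05) / 1280 = 12.93 / 1280 = 0.01010.
Darcy flux q = K · i = 0.3200 × 0.01010 = 0.003232 m/day.
Seepage velocity v = q / n_e = 0.003232 / 0.04 = 0.08081 m/day.
Travel time t = L / v = 1280 / 0.08081 = 15839 days = 43.37 years.

43.4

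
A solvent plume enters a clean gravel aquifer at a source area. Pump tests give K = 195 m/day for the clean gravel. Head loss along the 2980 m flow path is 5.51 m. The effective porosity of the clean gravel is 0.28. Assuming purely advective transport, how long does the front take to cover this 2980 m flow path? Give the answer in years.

6.34

Hydraulic gradient i = Δh / L = 5.51 / 2980 = 0.001849.
Darcy flux q = K · i = 195.0 × 0.001849 = 0.3606 m/day.
Seepage velocity v = q / n_e = 0.3606 / 0.28 = 1.288 m/day.
Travel time t = L / v = 2980 / 1.288 = 2314 days = 6.336 years.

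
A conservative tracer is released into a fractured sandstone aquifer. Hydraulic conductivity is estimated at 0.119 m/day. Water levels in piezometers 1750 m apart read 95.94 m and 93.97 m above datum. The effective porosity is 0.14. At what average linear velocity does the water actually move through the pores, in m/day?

0.000957

Hydraulic gradient i = (95.94 − 93.97) / 1750 = 1.97 / 1750 = 0.001126.
Darcy flux q = K · i = 0.1190 × 0.001126 = 0.0001340 m/day.
Seepage velocity v = q / n_e = 0.0001340 / 0.14 = 0.0009569 m/day.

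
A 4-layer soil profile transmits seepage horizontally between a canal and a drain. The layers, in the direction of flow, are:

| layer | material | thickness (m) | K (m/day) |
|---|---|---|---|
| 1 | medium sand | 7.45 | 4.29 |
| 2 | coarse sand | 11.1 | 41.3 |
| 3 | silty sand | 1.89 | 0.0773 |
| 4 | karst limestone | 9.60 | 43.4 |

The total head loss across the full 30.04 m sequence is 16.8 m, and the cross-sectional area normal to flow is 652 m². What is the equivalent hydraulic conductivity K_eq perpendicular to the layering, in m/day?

Flow is perpendicular to layering, so the layers act in series and the equivalent K is the thickness-weighted harmonic mean.
Total thickness L = 7.45 + 11.1 + 1.89 + 9.60 = 30.04 m.
Σ(b_i/K_i) = 7.45/4.29 + 11.1/41.3 + 1.89/0.0773 + 9.60/43.4 = 26.68 d.
K_eq = L / Σ(b_i/K_i) = 30.04 / 26.68 = 1.126 m/day.

1.13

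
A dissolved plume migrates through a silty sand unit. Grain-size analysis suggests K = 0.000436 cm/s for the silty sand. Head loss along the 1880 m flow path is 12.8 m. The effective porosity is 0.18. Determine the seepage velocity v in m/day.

0.0142

Convert K: 0.000436 cm/s × 864 = 0.3767 m/day.
Hydraulic gradient i = Δh / L = 12.8 / 1880 = 0.006809.
Darcy flux q = K · i = 0.3767 × 0.006809 = 0.002565 m/day.
Seepage velocity v = q / n_e = 0.002565 / 0.18 = 0.01425 m/day.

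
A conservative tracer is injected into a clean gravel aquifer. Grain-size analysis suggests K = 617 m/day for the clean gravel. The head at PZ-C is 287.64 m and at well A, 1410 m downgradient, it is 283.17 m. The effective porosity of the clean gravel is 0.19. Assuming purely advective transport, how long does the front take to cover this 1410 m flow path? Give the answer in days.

137

Hydraulic gradient i = (287.64 − 283.17) / 1410 = 4.47 / 1410 = 0.003170.
Darcy flux q = K · i = 617.0 × 0.003170 = 1.956 m/day.
Seepage velocity v = q / n_e = 1.956 / 0.19 = 10.29 m/day.
Travel time t = L / v = 1410 / 10.29 = 137.0 days.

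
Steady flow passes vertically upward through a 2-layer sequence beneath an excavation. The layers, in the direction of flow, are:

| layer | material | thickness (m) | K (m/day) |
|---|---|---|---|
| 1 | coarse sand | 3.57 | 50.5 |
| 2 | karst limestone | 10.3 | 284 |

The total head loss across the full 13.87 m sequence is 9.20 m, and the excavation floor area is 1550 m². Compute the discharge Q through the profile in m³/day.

133000

Flow is perpendicular to layering, so the layers act in series and the equivalent K is the thickness-weighted harmonic mean.
Total thickness L = 3.57 + 10.3 = 13.87 m.
Σ(b_i/K_i) = 3.57/50.5 + 10.3/284 = 0.1070 d.
K_eq = L / Σ(b_i/K_i) = 13.87 / 0.1070 = 129.7 m/day.
Q = K_eq · A · (Δh/L) = 129.7 × 1550 × (9.20/13.87) = 1.333e+05 m³/day.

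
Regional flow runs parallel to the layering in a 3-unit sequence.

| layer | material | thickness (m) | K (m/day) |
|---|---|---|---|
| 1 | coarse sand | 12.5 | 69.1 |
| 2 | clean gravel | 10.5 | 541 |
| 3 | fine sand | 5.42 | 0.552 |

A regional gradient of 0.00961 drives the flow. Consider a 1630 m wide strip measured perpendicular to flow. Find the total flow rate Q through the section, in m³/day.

103000

Flow is parallel to layering, so each bed carries its own Darcy discharge and the transmissivities add.
Σ(K_i·b_i) = 69.1×12.5 + 541×10.5 + 0.552×5.42 = 6547 m²/day.
Hydraulic gradient i = 0.00961.
Q = Σ(K_i·b_i) · W · i = 6547 × 1630 × 0.009610 = 1.026e+05 m³/day.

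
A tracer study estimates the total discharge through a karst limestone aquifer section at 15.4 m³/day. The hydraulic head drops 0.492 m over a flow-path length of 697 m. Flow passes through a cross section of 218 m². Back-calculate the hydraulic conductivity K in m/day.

Hydraulic gradient i = Δh / L = 0.492 / 697 = 0.0007059.
From Q = K·A·i, K = Q / (A·i) = 15.4 / (218.0 × 0.0007059) = 100.1 m/day.

100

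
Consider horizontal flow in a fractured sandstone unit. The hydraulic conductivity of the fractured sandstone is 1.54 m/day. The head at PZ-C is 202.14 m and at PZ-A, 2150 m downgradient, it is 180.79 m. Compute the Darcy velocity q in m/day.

Hydraulic gradient i = (202.14 − 180.79) / 2150 = 21.35 / 2150 = 0.009930.
Specific discharge q = K · i = 1.540 × 0.009930 = 0.01529 m/day.

0.0153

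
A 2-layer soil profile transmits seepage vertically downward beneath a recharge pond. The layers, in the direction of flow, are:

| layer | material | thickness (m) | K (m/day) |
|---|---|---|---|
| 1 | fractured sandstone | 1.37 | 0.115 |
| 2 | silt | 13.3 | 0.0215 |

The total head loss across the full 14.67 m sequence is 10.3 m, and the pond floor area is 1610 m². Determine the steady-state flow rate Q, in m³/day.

Flow is perpendicular to layering, so the layers act in series and the equivalent K is the thickness-weighted harmonic mean.
Total thickness L = 1.37 + 13.3 = 14.67 m.
Σ(b_i/K_i) = 1.37/0.115 + 13.3/0.0215 = 630.5 d.
K_eq = L / Σ(b_i/K_i) = 14.67 / 630.5 = 0.02327 m/day.
Q = K_eq · A · (Δh/L) = 0.02327 × 1610 × (10.3/14.67) = 26.30 m³/day.

26.3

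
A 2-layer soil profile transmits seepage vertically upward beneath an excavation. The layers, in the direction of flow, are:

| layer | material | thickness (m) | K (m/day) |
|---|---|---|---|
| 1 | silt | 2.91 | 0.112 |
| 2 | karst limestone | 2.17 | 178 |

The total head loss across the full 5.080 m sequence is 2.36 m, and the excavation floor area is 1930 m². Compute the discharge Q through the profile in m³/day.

Flow is perpendicular to layering, so the layers act in series and the equivalent K is the thickness-weighted harmonic mean.
Total thickness L = 2.91 + 2.17 = 5.080 m.
Σ(b_i/K_i) = 2.91/0.112 + 2.17/178 = 25.99 d.
K_eq = L / Σ(b_i/K_i) = 5.080 / 25.99 = 0.1954 m/day.
Q = K_eq · A · (Δh/L) = 0.1954 × 1930 × (2.36/5.080) = 175.2 m³/day.

175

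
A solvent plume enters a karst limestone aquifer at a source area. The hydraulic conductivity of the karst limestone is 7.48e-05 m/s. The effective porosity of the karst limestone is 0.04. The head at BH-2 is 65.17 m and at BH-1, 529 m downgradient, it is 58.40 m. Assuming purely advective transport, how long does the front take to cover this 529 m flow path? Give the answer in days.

Convert K: 7.48e-05 m/s × 86400 = 6.463 m/day.
Hydraulic gradient i = (65.17 − 58.40) / 529 = 6.77 / 529 = 0.01280.
Darcy flux q = K · i = 6.463 × 0.01280 = 0.08271 m/day.
Seepage velocity v = q / n_e = 0.08271 / 0.04 = 2.068 m/day.
Travel time t = L / v = 529 / 2.068 = 255.8 days.

256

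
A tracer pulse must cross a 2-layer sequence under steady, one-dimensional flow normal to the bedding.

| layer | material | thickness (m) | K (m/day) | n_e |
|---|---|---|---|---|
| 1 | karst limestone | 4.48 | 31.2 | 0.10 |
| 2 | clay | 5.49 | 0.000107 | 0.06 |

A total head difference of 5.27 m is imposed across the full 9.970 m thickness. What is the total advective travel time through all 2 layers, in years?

20.7

With flow normal to the layers, continuity requires the same specific discharge q through every layer.
Σ(b_i/K_i) = 4.48/31.2 + 5.49/0.000107 = 51309 d.
q = Δh / Σ(b_i/K_i) = 5.27 / 51309 = 0.0001027 m/day.
In each layer the seepage velocity is v_i = q/n_i, so the layer transit time is t_i = b_i·n_i / q:
  layer 1 (karst limestone): t_1 = 4.48 × 0.10 / 0.0001027 = 4362 d
  layer 2 (clay): t_2 = 5.49 × 0.06 / 0.0001027 = 3207 d
Total t = Σ t_i = 7569 days = 20.72 years.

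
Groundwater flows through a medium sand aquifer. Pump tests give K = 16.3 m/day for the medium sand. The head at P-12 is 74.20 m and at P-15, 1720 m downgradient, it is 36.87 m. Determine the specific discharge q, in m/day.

Hydraulic gradient i = (74.20 − 36.87) / 1720 = 37.33 / 1720 = 0.02170.
Specific discharge q = K · i = 16.30 × 0.02170 = 0.3538 m/day.

0.354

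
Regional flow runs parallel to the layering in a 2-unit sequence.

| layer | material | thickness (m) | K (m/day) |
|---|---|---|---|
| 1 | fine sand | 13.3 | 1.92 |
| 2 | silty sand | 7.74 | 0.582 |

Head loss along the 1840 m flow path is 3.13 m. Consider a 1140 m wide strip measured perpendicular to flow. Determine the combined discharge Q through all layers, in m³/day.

Flow is parallel to layering, so each bed carries its own Darcy discharge and the transmissivities add.
Σ(K_i·b_i) = 1.92×13.3 + 0.582×7.74 = 30.04 m²/day.
Hydraulic gradient i = Δh / L = 3.13 / 1840 = 0.001701.
Q = Σ(K_i·b_i) · W · i = 30.04 × 1140 × 0.001701 = 58.26 m³/day.

58.3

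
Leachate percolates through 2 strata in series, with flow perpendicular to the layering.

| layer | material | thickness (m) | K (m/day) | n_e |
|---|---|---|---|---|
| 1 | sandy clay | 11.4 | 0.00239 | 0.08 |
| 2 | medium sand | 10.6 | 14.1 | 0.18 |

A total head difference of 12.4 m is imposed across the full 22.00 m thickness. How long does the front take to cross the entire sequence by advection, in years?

With flow normal to the layers, continuity requires the same specific discharge q through every layer.
Σ(b_i/K_i) = 11.4/0.00239 + 10.6/14.1 = 4771 d.
q = Δh / Σ(b_i/K_i) = 12.4 / 4771 = 0.002599 m/day.
In each layer the seepage velocity is v_i = q/n_i, so the layer transit time is t_i = b_i·n_i / q:
  layer 1 (sandy clay): t_1 = 11.4 × 0.08 / 0.002599 = 350.9 d
  layer 2 (medium sand): t_2 = 10.6 × 0.18 / 0.002599 = 734.1 d
Total t = Σ t_i = 1085 days = 2.970 years.

2.97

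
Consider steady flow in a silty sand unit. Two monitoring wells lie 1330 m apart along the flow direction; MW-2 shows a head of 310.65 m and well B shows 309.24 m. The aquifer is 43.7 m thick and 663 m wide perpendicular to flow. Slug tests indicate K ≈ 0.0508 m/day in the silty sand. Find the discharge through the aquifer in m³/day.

1.56

Cross-sectional area A = 663 × 43.7 = 28973 m².
Hydraulic gradient i = (310.65 − 309.24) / 1330 = 1.41 / 1330 = 0.001060.
Darcy's law: Q = K · A · i = 0.05080 × 28973 × 0.001060 = 1.560 m³/day.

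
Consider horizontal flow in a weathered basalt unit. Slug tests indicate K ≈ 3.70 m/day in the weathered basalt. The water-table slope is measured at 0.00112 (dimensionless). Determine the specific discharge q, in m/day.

0.00414

Hydraulic gradient i = 0.00112.
Specific discharge q = K · i = 3.700 × 0.001120 = 0.004144 m/day.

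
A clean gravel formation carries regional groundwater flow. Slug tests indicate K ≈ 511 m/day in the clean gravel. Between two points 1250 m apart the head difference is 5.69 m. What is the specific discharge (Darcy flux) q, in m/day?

Hydraulic gradient i = Δh / L = 5.69 / 1250 = 0.004552.
Specific discharge q = K · i = 511.0 × 0.004552 = 2.326 m/day.

2.33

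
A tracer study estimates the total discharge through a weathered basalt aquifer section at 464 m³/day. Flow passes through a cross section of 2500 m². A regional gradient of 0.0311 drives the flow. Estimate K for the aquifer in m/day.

Hydraulic gradient i = 0.0311.
From Q = K·A·i, K = Q / (A·i) = 464 / (2500 × 0.03110) = 5.968 m/day.

5.97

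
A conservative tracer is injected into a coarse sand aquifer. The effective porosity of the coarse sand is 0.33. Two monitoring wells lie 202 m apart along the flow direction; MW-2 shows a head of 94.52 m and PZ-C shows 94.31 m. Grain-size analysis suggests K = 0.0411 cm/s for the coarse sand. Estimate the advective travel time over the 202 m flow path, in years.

Convert K: 0.0411 cm/s × 864 = 35.51 m/day.
Hydraulic gradient i = (94.52 − 94.31) / 202 = 0.21 / 202 = 0.001040.
Darcy flux q = K · i = 35.51 × 0.001040 = 0.03692 m/day.
Seepage velocity v = q / n_e = 0.03692 / 0.33 = 0.1119 m/day.
Travel time t = L / v = 202 / 0.1119 = 1806 days = 4.944 years.

4.94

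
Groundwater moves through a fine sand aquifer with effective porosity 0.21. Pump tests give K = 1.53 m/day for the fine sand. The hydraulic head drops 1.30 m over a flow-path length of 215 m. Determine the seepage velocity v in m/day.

Hydraulic gradient i = Δh / L = 1.30 / 215 = 0.006047.
Darcy flux q = K · i = 1.530 × 0.006047 = 0.009251 m/day.
Seepage velocity v = q / n_e = 0.009251 / 0.21 = 0.04405 m/day.

0.0441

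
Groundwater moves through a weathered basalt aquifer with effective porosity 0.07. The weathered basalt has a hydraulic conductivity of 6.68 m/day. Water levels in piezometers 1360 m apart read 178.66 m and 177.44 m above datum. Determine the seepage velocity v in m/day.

Hydraulic gradient i = (178.66 − 177.44) / 1360 = 1.22 / 1360 = 0.0008971.
Darcy flux q = K · i = 6.680 × 0.0008971 = 0.005992 m/day.
Seepage velocity v = q / n_e = 0.005992 / 0.07 = 0.08561 m/day.

0.0856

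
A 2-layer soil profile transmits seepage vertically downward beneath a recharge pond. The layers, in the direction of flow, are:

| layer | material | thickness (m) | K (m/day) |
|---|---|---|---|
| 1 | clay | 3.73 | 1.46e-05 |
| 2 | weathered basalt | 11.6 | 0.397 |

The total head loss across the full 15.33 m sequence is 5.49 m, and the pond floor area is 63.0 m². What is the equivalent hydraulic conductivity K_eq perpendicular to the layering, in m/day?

6.00e-05

Flow is perpendicular to layering, so the layers act in series and the equivalent K is the thickness-weighted harmonic mean.
Total thickness L = 3.73 + 11.6 = 15.33 m.
Σ(b_i/K_i) = 3.73/1.46e-05 + 11.6/0.397 = 2.555e+05 d.
K_eq = L / Σ(b_i/K_i) = 15.33 / 2.555e+05 = 6.000e-05 m/day.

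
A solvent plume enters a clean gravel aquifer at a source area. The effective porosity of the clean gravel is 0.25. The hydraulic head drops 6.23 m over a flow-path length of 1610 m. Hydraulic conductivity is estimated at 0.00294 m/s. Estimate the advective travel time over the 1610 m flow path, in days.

Convert K: 0.00294 m/s × 86400 = 254.0 m/day.
Hydraulic gradient i = Δh / L = 6.23 / 1610 = 0.003870.
Darcy flux q = K · i = 254.0 × 0.003870 = 0.9829 m/day.
Seepage velocity v = q / n_e = 0.9829 / 0.25 = 3.932 m/day.
Travel time t = L / v = 1610 / 3.932 = 409.5 days.

409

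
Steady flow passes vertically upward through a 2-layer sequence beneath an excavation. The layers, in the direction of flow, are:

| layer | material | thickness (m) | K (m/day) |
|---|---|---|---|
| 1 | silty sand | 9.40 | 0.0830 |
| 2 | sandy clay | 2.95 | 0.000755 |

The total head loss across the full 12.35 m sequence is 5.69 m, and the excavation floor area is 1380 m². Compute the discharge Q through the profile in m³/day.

1.95

Flow is perpendicular to layering, so the layers act in series and the equivalent K is the thickness-weighted harmonic mean.
Total thickness L = 9.40 + 2.95 = 12.35 m.
Σ(b_i/K_i) = 9.40/0.0830 + 2.95/0.000755 = 4021 d.
K_eq = L / Σ(b_i/K_i) = 12.35 / 4021 = 0.003072 m/day.
Q = K_eq · A · (Δh/L) = 0.003072 × 1380 × (5.69/12.35) = 1.953 m³/day.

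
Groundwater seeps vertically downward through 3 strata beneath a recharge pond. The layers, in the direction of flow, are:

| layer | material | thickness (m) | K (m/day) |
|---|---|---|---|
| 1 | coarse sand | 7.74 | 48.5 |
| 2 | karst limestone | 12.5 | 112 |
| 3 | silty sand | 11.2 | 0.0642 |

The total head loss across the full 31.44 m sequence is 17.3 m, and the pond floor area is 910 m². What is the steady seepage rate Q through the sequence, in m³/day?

Flow is perpendicular to layering, so the layers act in series and the equivalent K is the thickness-weighted harmonic mean.
Total thickness L = 7.74 + 12.5 + 11.2 = 31.44 m.
Σ(b_i/K_i) = 7.74/48.5 + 12.5/112 + 11.2/0.0642 = 174.7 d.
K_eq = L / Σ(b_i/K_i) = 31.44 / 174.7 = 0.1799 m/day.
Q = K_eq · A · (Δh/L) = 0.1799 × 910 × (17.3/31.44) = 90.10 m³/day.

90.1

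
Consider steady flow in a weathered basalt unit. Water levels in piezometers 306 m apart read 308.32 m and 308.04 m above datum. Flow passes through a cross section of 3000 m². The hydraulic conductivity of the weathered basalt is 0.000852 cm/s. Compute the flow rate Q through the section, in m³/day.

2.02

Convert K: 0.000852 cm/s × 864 = 0.7361 m/day.
Hydraulic gradient i = (308.32 − 308.04) / 306 = 0.28 / 306 = 0.0009150.
Darcy's law: Q = K · A · i = 0.7361 × 3000 × 0.0009150 = 2.021 m³/day.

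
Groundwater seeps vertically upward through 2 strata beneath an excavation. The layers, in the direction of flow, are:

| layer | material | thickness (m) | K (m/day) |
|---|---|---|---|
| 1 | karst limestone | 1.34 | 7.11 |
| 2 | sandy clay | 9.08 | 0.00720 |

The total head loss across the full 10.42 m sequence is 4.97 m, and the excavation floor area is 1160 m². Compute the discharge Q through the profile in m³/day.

4.57

Flow is perpendicular to layering, so the layers act in series and the equivalent K is the thickness-weighted harmonic mean.
Total thickness L = 1.34 + 9.08 = 10.42 m.
Σ(b_i/K_i) = 1.34/7.11 + 9.08/0.00720 = 1261 d.
K_eq = L / Σ(b_i/K_i) = 10.42 / 1261 = 0.008261 m/day.
Q = K_eq · A · (Δh/L) = 0.008261 × 1160 × (4.97/10.42) = 4.571 m³/day.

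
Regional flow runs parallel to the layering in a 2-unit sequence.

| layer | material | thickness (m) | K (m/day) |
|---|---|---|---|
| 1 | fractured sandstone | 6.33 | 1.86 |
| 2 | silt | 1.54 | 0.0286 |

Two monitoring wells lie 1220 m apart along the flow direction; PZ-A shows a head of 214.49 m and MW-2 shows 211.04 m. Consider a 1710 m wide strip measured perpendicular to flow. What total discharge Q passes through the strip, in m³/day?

57.1

Flow is parallel to layering, so each bed carries its own Darcy discharge and the transmissivities add.
Σ(K_i·b_i) = 1.86×6.33 + 0.0286×1.54 = 11.82 m²/day.
Hydraulic gradient i = (214.49 − 211.04) / 1220 = 3.45 / 1220 = 0.002828.
Q = Σ(K_i·b_i) · W · i = 11.82 × 1710 × 0.002828 = 57.15 m³/day.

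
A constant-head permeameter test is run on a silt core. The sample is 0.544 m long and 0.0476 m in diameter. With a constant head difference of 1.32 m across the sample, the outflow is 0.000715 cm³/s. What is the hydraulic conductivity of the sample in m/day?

0.0143

Cross-sectional area A = π·(d/2)² = π × (0.0476/2)² = 0.001780 m².
Convert discharge: 0.000715 cm³/s = 7.150e-10 m³/s.
Darcy's law rearranged: K = Q·L / (A·Δh) = 7.150e-10 × 0.544 / (0.001780 × 1.32) = 1.656e-07 m/s = 0.01431 m/day.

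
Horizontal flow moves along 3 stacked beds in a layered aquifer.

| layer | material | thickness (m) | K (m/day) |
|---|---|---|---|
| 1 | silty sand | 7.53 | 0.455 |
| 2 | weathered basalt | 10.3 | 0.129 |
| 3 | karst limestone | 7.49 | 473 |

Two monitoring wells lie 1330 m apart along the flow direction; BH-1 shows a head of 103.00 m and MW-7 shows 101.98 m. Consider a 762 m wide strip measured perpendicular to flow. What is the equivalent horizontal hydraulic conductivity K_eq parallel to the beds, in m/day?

Flow is parallel to layering, so each bed carries its own Darcy discharge and the transmissivities add.
Σ(K_i·b_i) = 0.455×7.53 + 0.129×10.3 + 473×7.49 = 3548 m²/day.
Total thickness b = 25.32 m, so K_eq = Σ(K_i·b_i)/b = 140.1 m/day.

140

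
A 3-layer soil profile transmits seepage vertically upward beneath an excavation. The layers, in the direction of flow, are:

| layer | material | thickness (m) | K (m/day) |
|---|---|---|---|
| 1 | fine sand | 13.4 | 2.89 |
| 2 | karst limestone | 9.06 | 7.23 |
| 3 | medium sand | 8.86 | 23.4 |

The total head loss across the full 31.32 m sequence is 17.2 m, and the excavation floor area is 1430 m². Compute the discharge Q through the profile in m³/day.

3920

Flow is perpendicular to layering, so the layers act in series and the equivalent K is the thickness-weighted harmonic mean.
Total thickness L = 13.4 + 9.06 + 8.86 = 31.32 m.
Σ(b_i/K_i) = 13.4/2.89 + 9.06/7.23 + 8.86/23.4 = 6.268 d.
K_eq = L / Σ(b_i/K_i) = 31.32 / 6.268 = 4.996 m/day.
Q = K_eq · A · (Δh/L) = 4.996 × 1430 × (17.2/31.32) = 3924 m³/day.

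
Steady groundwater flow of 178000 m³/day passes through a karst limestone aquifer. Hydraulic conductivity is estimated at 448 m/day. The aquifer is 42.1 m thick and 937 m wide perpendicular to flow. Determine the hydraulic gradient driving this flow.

Cross-sectional area A = 937 × 42.1 = 39448 m².
From Q = K·A·i, i = Q / (K·A) = 178000 / (448.0 × 39448) = 0.01007.

0.0101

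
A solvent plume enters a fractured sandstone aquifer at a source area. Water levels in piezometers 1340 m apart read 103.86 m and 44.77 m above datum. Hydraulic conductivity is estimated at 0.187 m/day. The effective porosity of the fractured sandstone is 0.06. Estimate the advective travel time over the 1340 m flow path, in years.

Hydraulic gradient i = (103.86 − 44.77) / 1340 = 59.09 / 1340 = 0.04410.
Darcy flux q = K · i = 0.1870 × 0.04410 = 0.008246 m/day.
Seepage velocity v = q / n_e = 0.008246 / 0.06 = 0.1374 m/day.
Travel time t = L / v = 1340 / 0.1374 = 9750 days = 26.69 years.

26.7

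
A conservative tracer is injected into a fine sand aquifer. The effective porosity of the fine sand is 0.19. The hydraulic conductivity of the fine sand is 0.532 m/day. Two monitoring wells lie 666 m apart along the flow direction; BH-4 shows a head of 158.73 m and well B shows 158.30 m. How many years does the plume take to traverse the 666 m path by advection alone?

1010

Hydraulic gradient i = (158.73 − 158.30) / 666 = 0.43 / 666 = 0.0006456.
Darcy flux q = K · i = 0.5320 × 0.0006456 = 0.0003435 m/day.
Seepage velocity v = q / n_e = 0.0003435 / 0.19 = 0.001808 m/day.
Travel time t = L / v = 666 / 0.001808 = 3.684e+05 days = 1009 years.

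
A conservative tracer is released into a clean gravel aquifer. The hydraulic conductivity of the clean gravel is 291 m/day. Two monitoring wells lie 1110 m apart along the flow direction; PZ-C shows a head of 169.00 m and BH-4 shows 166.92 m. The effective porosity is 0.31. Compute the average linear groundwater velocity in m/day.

1.76

Hydraulic gradient i = (169.00 − 166.92) / 1110 = 2.08 / 1110 = 0.001874.
Darcy flux q = K · i = 291.0 × 0.001874 = 0.5453 m/day.
Seepage velocity v = q / n_e = 0.5453 / 0.31 = 1.759 m/day.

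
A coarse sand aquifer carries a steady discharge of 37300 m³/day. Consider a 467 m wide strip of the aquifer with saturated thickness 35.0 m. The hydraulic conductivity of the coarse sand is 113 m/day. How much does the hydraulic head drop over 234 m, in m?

4.73

Cross-sectional area A = 467 × 35.0 = 16345 m².
From Q = K·A·i, i = Q / (K·A) = 37300 / (113.0 × 16345) = 0.02020.
Head loss Δh = i · L = 0.02020 × 234 = 4.726 m.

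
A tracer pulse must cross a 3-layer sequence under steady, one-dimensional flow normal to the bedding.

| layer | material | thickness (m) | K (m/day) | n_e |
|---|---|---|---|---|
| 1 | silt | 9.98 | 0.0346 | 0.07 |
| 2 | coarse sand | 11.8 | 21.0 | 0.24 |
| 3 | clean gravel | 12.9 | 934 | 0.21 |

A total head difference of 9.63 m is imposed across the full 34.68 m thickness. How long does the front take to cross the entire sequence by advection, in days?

187

With flow normal to the layers, continuity requires the same specific discharge q through every layer.
Σ(b_i/K_i) = 9.98/0.0346 + 11.8/21.0 + 12.9/934 = 289.0 d.
q = Δh / Σ(b_i/K_i) = 9.63 / 289.0 = 0.03332 m/day.
In each layer the seepage velocity is v_i = q/n_i, so the layer transit time is t_i = b_i·n_i / q:
  layer 1 (silt): t_1 = 9.98 × 0.07 / 0.03332 = 20.97 d
  layer 2 (coarse sand): t_2 = 11.8 × 0.24 / 0.03332 = 84.99 d
  layer 3 (clean gravel): t_3 = 12.9 × 0.21 / 0.03332 = 81.30 d
Total t = Σ t_i = 187.3 days.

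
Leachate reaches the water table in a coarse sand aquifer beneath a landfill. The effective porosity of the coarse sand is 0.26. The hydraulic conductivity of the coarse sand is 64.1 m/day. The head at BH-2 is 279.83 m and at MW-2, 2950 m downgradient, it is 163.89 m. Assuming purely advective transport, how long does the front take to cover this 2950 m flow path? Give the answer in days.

Hydraulic gradient i = (279.83 − 163.89) / 2950 = 115.94 / 2950 = 0.03930.
Darcy flux q = K · i = 64.10 × 0.03930 = 2.519 m/day.
Seepage velocity v = q / n_e = 2.519 / 0.26 = 9.689 m/day.
Travel time t = L / v = 2950 / 9.689 = 304.5 days.

304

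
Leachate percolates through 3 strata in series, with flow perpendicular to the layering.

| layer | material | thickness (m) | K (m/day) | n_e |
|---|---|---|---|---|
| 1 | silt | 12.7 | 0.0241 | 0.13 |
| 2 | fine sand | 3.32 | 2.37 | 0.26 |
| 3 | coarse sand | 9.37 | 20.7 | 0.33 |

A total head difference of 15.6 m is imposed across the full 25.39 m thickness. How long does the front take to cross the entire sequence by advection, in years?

0.520

With flow normal to the layers, continuity requires the same specific discharge q through every layer.
Σ(b_i/K_i) = 12.7/0.0241 + 3.32/2.37 + 9.37/20.7 = 528.8 d.
q = Δh / Σ(b_i/K_i) = 15.6 / 528.8 = 0.02950 m/day.
In each layer the seepage velocity is v_i = q/n_i, so the layer transit time is t_i = b_i·n_i / q:
  layer 1 (silt): t_1 = 12.7 × 0.13 / 0.02950 = 55.97 d
  layer 2 (fine sand): t_2 = 3.32 × 0.26 / 0.02950 = 29.26 d
  layer 3 (coarse sand): t_3 = 9.37 × 0.33 / 0.02950 = 104.8 d
Total t = Σ t_i = 190.0 days = 0.5203 years.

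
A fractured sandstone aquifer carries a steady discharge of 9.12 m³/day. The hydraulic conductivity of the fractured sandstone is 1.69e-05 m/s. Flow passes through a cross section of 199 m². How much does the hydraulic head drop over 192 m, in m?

Convert K: 1.69e-05 m/s × 86400 = 1.460 m/day.
From Q = K·A·i, i = Q / (K·A) = 9.12 / (1.460 × 199.0) = 0.03139.
Head loss Δh = i · L = 0.03139 × 192 = 6.026 m.

6.03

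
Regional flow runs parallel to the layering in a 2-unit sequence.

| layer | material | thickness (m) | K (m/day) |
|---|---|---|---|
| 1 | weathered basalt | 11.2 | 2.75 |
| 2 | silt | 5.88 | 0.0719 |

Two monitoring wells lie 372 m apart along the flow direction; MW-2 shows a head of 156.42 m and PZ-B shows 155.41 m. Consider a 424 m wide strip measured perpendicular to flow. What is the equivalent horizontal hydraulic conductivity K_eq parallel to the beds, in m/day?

1.83

Flow is parallel to layering, so each bed carries its own Darcy discharge and the transmissivities add.
Σ(K_i·b_i) = 2.75×11.2 + 0.0719×5.88 = 31.22 m²/day.
Total thickness b = 17.08 m, so K_eq = Σ(K_i·b_i)/b = 1.828 m/day.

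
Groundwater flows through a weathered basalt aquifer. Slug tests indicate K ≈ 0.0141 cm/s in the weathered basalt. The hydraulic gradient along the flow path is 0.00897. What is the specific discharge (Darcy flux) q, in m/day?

0.109

Convert K: 0.0141 cm/s × 864 = 12.18 m/day.
Hydraulic gradient i = 0.00897.
Specific discharge q = K · i = 12.18 × 0.008970 = 0.1093 m/day.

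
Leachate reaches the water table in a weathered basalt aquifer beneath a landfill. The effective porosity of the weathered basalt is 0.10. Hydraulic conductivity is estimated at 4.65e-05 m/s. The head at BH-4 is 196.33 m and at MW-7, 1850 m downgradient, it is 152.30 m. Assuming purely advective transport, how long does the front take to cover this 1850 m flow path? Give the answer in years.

5.30

Convert K: 4.65e-05 m/s × 86400 = 4.018 m/day.
Hydraulic gradient i = (196.33 − 152.30) / 1850 = 44.03 / 1850 = 0.02380.
Darcy flux q = K · i = 4.018 × 0.02380 = 0.09562 m/day.
Seepage velocity v = q / n_e = 0.09562 / 0.10 = 0.9562 m/day.
Travel time t = L / v = 1850 / 0.9562 = 1935 days = 5.297 years.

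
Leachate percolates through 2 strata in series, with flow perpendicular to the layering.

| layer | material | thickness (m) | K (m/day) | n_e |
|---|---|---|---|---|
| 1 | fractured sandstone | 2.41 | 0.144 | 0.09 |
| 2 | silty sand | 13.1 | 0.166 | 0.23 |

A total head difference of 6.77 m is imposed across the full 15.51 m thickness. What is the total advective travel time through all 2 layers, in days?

With flow normal to the layers, continuity requires the same specific discharge q through every layer.
Σ(b_i/K_i) = 2.41/0.144 + 13.1/0.166 = 95.65 d.
q = Δh / Σ(b_i/K_i) = 6.77 / 95.65 = 0.07078 m/day.
In each layer the seepage velocity is v_i = q/n_i, so the layer transit time is t_i = b_i·n_i / q:
  layer 1 (fractured sandstone): t_1 = 2.41 × 0.09 / 0.07078 = 3.065 d
  layer 2 (silty sand): t_2 = 13.1 × 0.23 / 0.07078 = 42.57 d
Total t = Σ t_i = 45.63 days.

45.6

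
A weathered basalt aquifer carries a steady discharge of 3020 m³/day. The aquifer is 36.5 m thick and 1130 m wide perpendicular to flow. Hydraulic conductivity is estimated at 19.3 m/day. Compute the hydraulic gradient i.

0.00379

Cross-sectional area A = 1130 × 36.5 = 41245 m².
From Q = K·A·i, i = Q / (K·A) = 3020 / (19.30 × 41245) = 0.003794.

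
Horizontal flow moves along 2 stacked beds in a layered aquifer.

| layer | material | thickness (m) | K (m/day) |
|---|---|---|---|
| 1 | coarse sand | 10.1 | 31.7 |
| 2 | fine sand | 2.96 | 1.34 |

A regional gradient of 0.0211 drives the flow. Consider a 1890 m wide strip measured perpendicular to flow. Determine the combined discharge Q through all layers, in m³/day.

12900

Flow is parallel to layering, so each bed carries its own Darcy discharge and the transmissivities add.
Σ(K_i·b_i) = 31.7×10.1 + 1.34×2.96 = 324.1 m²/day.
Hydraulic gradient i = 0.0211.
Q = Σ(K_i·b_i) · W · i = 324.1 × 1890 × 0.02110 = 12926 m³/day.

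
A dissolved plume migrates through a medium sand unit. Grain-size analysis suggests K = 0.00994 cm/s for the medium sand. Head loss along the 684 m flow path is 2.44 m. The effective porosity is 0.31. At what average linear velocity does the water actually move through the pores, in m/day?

0.0988

Convert K: 0.00994 cm/s × 864 = 8.588 m/day.
Hydraulic gradient i = Δh / L = 2.44 / 684 = 0.003567.
Darcy flux q = K · i = 8.588 × 0.003567 = 0.03064 m/day.
Seepage velocity v = q / n_e = 0.03064 / 0.31 = 0.09883 m/day.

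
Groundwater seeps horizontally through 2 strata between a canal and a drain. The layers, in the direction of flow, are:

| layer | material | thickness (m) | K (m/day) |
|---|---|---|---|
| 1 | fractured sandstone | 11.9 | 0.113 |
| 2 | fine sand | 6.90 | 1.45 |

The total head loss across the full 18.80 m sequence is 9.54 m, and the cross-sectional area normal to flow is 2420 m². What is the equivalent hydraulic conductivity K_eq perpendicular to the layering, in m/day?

Flow is perpendicular to layering, so the layers act in series and the equivalent K is the thickness-weighted harmonic mean.
Total thickness L = 11.9 + 6.90 = 18.80 m.
Σ(b_i/K_i) = 11.9/0.113 + 6.90/1.45 = 110.1 d.
K_eq = L / Σ(b_i/K_i) = 18.80 / 110.1 = 0.1708 m/day.

0.171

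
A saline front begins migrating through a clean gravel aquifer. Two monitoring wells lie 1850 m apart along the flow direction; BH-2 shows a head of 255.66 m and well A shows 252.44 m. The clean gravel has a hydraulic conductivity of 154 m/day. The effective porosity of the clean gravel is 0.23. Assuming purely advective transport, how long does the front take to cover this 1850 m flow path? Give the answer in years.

Hydraulic gradient i = (255.66 − 252.44) / 1850 = 3.22 / 1850 = 0.001741.
Darcy flux q = K · i = 154.0 × 0.001741 = 0.2680 m/day.
Seepage velocity v = q / n_e = 0.2680 / 0.23 = 1.165 m/day.
Travel time t = L / v = 1850 / 1.165 = 1587 days = 4.346 years.

4.35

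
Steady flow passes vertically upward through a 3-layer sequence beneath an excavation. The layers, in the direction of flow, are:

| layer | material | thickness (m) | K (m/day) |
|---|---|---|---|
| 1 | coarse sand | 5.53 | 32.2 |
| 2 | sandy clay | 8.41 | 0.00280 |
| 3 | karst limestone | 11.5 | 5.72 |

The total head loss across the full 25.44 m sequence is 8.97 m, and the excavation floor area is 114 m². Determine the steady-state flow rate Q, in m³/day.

0.340

Flow is perpendicular to layering, so the layers act in series and the equivalent K is the thickness-weighted harmonic mean.
Total thickness L = 5.53 + 8.41 + 11.5 = 25.44 m.
Σ(b_i/K_i) = 5.53/32.2 + 8.41/0.00280 + 11.5/5.72 = 3006 d.
K_eq = L / Σ(b_i/K_i) = 25.44 / 3006 = 0.008464 m/day.
Q = K_eq · A · (Δh/L) = 0.008464 × 114 × (8.97/25.44) = 0.3402 m³/day.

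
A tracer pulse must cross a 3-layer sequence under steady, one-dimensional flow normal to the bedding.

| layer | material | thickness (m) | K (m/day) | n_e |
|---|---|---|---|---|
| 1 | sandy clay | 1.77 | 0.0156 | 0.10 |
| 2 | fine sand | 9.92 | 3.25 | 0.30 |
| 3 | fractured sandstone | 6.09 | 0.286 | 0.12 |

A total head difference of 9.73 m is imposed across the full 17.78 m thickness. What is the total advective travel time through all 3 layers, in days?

With flow normal to the layers, continuity requires the same specific discharge q through every layer.
Σ(b_i/K_i) = 1.77/0.0156 + 9.92/3.25 + 6.09/0.286 = 137.8 d.
q = Δh / Σ(b_i/K_i) = 9.73 / 137.8 = 0.07061 m/day.
In each layer the seepage velocity is v_i = q/n_i, so the layer transit time is t_i = b_i·n_i / q:
  layer 1 (sandy clay): t_1 = 1.77 × 0.10 / 0.07061 = 2.507 d
  layer 2 (fine sand): t_2 = 9.92 × 0.30 / 0.07061 = 42.15 d
  layer 3 (fractured sandstone): t_3 = 6.09 × 0.12 / 0.07061 = 10.35 d
Total t = Σ t_i = 55.01 days.

55.0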